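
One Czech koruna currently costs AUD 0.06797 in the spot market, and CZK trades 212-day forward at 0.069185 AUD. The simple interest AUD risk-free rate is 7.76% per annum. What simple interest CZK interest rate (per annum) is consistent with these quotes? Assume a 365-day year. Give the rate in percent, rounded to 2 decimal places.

4.60%

T = 212/365 years.
By CIP, F/S equals the AUD-to-CZK growth ratio: 0.069185/0.06797 = 1.0178755.
AUD growth factor: 1 + 0.0776×212/365 = 1.0450718.
So the CZK growth factor = 1.0267187.
r = (1.0267187 − 1)/(212/365) = 0.046002 → 4.60%.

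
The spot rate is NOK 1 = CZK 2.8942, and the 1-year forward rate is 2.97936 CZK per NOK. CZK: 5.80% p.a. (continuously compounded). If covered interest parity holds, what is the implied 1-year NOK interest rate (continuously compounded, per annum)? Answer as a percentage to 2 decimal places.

2.90%

T = 1 year.
CIP gives F = S · g_CZK/g_NOK, so g_CZK/g_NOK = 2.97936/2.8942 = 1.0294244.
The CZK side grows by e^(0.0580×1) = 1.059715.
Hence g_NOK = 1.0294248.
r = ln(1.0294248)/1 = 0.029000 → 2.90%.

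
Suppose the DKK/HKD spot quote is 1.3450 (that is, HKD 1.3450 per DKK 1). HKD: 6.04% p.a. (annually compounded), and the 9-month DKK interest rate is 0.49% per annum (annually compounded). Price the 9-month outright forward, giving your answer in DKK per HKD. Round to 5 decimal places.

T = 9/12 years.
HKD accumulates by (1 + 0.0604)^(9/12) = 1.0449663.
DKK growth factor: (1 + 0.0049)^(9/12) = 1.0036728.
CIP: F = S · (grow HKD)/(grow DKK) = 1.345 × 1.0449663/1.0036728 = 1.400337 HKD per DKK.
Quoted the other way: 1/1.400337 = 0.71411 DKK per HKD.

0.71411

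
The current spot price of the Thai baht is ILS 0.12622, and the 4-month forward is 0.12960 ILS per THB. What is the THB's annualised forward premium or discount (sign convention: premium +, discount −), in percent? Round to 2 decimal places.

+8.03%

T = 4/12 years.
(F − S)/S = (0.12960 − 0.12622)/0.12622 = 0.0267786.
Annualise by dividing by T: 0.0267786 / (4/12) = 0.080336 → 8.03%.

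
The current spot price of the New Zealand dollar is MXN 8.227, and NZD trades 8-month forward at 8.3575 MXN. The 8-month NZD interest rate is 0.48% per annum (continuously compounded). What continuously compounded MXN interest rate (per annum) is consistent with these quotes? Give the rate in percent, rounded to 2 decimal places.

T = 8/12 years.
By CIP, F/S equals the MXN-to-NZD growth ratio: 8.3575/8.227 = 1.0158624.
The NZD side grows by e^(0.0048×8/12) = 1.0032051.
So the MXN growth factor = 1.0191183.
Take logs: ln 1.0191183 / (8/12) = 0.028407, so 2.84%.

2.84%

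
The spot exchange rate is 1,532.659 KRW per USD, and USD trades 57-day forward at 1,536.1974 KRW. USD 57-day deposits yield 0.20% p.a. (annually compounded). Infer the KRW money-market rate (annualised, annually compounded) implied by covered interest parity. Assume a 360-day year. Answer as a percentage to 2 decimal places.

1.67%

T = 57/360 years.
F/S = 1536.1974/1532.659 = 1.0023087 = (growth of KRW) / (growth of USD).
USD growth factor: (1 + 0.0020)^(57/360) = 1.0003164.
Hence g_KRW = 1.0026258.
Annualise: 1.0026258^(360/57) − 1 = 0.016700 = 1.67%.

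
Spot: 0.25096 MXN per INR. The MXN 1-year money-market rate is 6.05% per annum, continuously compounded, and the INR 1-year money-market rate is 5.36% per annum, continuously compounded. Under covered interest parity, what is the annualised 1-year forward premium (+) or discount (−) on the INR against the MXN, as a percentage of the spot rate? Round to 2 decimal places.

T = 1 year.
F = S · g_MXN/g_INR = 0.25096 × 1.0623676/1.0550625 = 0.25269761.
(F − S)/S ÷ T = (0.25269761 − 0.25096)/0.25096/1 = 0.006924 → 0.69%.

+0.69%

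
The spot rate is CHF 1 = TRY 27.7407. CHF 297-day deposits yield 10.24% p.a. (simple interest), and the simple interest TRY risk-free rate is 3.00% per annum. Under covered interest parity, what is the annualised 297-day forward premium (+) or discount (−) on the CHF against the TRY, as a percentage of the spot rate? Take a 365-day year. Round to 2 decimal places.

T = 297/365 years.
F = S · g_TRY/g_CHF = 27.7407 × 1.024411/1.0833227 = 26.2321451.
Annualised premium = (F − S)/S × (1/T) = (26.2321451 − 27.7407)/27.7407 ÷ (297/365) = -6.68%.

-6.68%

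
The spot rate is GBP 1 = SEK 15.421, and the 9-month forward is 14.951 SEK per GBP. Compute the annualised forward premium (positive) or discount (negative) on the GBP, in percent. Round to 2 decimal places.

-4.06%

T = 9/12 years.
Period premium: (14.951 − 15.421)/15.421 = -0.0304779.
Per annum: -0.0304779 / (9/12) = -0.040637 = -4.06%.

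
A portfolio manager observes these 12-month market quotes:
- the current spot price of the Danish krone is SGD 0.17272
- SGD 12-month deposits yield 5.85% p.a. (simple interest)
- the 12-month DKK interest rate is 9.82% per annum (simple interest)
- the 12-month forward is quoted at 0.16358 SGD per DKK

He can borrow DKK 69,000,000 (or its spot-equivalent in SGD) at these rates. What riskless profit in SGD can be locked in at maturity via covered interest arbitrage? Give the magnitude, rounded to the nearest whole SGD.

SGD 219,459

T = 1 year.
Route A — deposit DKK, sell forward: 69,000,000 × 1.098200 × 0.16358 = SGD 12,395,405.36.
Route B — convert at spot, deposit SGD: 69,000,000 × 0.17272 × 1.058500 = SGD 12,614,864.28.
The quoted forward undervalues DKK, so borrow DKK, convert to SGD at spot, deposit the SGD at 5.85%, and buy DKK forward at 0.16358 to cover the loan.
Arbitrage profit = |12,395,405.36 − 12,614,864.28| = SGD 219,459.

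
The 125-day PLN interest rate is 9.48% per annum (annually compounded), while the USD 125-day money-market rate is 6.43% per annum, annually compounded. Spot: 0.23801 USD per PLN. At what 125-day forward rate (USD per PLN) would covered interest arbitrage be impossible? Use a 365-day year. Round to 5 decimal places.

0.23572

T = 125/365 years.
Growth of 1 USD over T: (1 + 0.0643)^(125/365) = 1.0215709.
PLN growth factor: (1 + 0.0948)^(125/365) = 1.0315038.
Forward (USD per PLN) = 0.23801 × 1.0215709 / 1.0315038 = 0.2357181.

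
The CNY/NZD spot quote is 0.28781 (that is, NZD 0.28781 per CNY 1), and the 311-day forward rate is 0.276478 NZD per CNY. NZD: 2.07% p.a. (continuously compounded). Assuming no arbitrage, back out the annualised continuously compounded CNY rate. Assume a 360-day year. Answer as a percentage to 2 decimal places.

T = 311/360 years.
F/S = 0.276478/0.28781 = 0.9606268 = (growth of NZD) / (growth of CNY).
The NZD side grows by e^(0.0207×311/360) = 1.0180433.
That pins the CNY growth at 1.0597698.
Take logs: ln 1.0597698 / (311/360) = 0.067198, so 6.72%.

6.72%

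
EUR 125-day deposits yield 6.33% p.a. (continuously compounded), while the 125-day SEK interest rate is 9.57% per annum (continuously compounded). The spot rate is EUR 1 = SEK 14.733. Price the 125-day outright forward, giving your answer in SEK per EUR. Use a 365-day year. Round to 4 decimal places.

T = 125/365 years.
SEK growth factor: e^(0.0957×125/365) = 1.03331695.
EUR accumulates by e^(0.0633×125/365) = 1.02191476.
Forward (SEK per EUR) = 14.733 × 1.03331695 / 1.02191476 = 14.897386.

14.8974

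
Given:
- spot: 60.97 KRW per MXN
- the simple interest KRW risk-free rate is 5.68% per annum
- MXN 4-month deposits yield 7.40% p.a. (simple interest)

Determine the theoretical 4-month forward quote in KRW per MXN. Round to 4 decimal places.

T = 4/12 years.
Growth of 1 KRW over T: 1 + 0.0568×4/12 = 1.01893333.
MXN accumulates by 1 + 0.0740×4/12 = 1.02466667.
CIP: F = S · (grow KRW)/(grow MXN) = 60.97 × 1.01893333/1.02466667 = 60.628853 KRW per MXN.

60.6289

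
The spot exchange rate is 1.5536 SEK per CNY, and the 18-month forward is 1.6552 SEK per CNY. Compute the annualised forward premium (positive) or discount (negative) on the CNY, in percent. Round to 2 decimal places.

T = 18/12 years.
Period premium: (1.6552 − 1.5536)/1.5536 = 0.0653965.
Annualise by dividing by T: 0.0653965 / (18/12) = 0.043598 → 4.36%.

+4.36%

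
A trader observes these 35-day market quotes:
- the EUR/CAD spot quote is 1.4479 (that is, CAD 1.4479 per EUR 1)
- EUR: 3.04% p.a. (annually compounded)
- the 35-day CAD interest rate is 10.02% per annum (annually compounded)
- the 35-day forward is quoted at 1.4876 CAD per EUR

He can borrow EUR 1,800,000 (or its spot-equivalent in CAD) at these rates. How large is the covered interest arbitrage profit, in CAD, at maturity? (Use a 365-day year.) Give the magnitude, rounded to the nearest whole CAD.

T = 35/365 years.
Keep in EUR, deliver into the forward: 1,800,000·1.002875765·1.4876 = CAD 2,685,380.38.
Swap to CAD now, deposit: 1,800,000·1.4479·1.009198817 = CAD 2,630,194.14.
The quoted forward overvalues EUR, so borrow CAD, buy EUR at spot, deposit the EUR at 3.04%, and sell the proceeds forward at 1.4876.
The gap between the two covered legs is CAD 55,186.

CAD 55,186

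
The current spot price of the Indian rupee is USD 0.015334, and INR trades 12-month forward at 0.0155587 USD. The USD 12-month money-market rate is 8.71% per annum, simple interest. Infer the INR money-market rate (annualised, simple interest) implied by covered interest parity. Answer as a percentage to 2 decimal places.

T = 1 year.
CIP gives F = S · g_USD/g_INR, so g_USD/g_INR = 0.0155587/0.015334 = 1.0146537.
The USD side grows by 1 + 0.0871×1 = 1.087100.
Hence g_INR = 1.071400.
(1.071400 − 1)/T = 0.071400, i.e. 7.14%.

7.14%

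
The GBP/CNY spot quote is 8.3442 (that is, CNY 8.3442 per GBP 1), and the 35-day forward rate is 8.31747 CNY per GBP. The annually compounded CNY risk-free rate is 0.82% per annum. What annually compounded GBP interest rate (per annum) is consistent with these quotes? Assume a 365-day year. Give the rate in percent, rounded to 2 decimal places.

4.25%

T = 35/365 years.
CIP gives F = S · g_CNY/g_GBP, so g_CNY/g_GBP = 8.31747/8.3442 = 0.9967966.
CNY growth factor: (1 + 0.0082)^(35/365) = 1.0007834.
Hence g_GBP = 1.0039996.
Annualise: 1.0039996^(365/35) − 1 = 0.042505 = 4.25%.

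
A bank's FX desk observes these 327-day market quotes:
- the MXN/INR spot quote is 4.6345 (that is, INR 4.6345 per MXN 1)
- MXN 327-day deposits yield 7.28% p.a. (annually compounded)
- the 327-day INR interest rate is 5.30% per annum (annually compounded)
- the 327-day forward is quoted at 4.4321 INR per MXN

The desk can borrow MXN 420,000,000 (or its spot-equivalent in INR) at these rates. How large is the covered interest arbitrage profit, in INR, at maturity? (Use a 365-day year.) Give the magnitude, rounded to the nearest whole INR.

INR 56,222,286

T = 327/365 years.
Invest the MXN and cover forward: 420,000,000 × 1.064980041306 × 4.4321 = INR 1,982,441,177.25.
Convert at spot and invest in INR: 420,000,000 × 4.6345 × 1.047353679244 = INR 2,038,663,463.11.
The quoted forward undervalues MXN, so borrow MXN, convert to INR at spot, deposit the INR at 5.30%, and buy MXN forward at 4.4321 to cover the loan.
The gap between the two covered legs is INR 56,222,286.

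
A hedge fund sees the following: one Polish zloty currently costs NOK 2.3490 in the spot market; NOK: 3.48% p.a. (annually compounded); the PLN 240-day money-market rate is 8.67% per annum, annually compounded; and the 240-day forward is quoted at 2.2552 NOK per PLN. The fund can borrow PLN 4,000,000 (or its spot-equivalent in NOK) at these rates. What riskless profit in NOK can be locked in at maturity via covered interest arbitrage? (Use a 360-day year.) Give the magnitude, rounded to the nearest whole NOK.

T = 240/360 years.
Invest the PLN and cover forward: 4,000,000 × 1.056995434 × 2.2552 = NOK 9,534,944.41.
Convert at spot and invest in NOK: 4,000,000 × 2.3490 × 1.02306748 = NOK 9,612,742.04.
The quoted forward undervalues PLN, so borrow PLN, convert to NOK at spot, deposit the NOK at 3.48%, and buy PLN forward at 2.2552 to cover the loan.
Arbitrage profit = |9,534,944.41 − 9,612,742.04| = NOK 77,798.

NOK 77,798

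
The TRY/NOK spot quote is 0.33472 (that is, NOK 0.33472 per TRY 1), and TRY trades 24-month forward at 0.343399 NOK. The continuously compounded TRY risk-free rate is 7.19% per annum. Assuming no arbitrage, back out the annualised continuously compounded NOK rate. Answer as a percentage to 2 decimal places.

T = 2 years.
CIP gives F = S · g_NOK/g_TRY, so g_NOK/g_TRY = 0.343399/0.33472 = 1.0259291.
The TRY side grows by e^(0.0719×2) = 1.1546532.
Hence g_NOK = 1.1845923.
Take logs: ln 1.1845923 / 2 = 0.084699, so 8.47%.

8.47%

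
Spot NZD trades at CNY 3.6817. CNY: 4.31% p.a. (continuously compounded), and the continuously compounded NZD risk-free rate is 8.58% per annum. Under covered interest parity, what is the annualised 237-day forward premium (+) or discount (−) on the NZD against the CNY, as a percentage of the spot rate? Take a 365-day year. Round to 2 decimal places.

T = 237/365 years.
No-arbitrage forward: 3.6817 × 1.0283808 / 1.0572923 = 3.5810245 CNY/NZD.
Annualised premium = (F − S)/S × (1/T) = (3.5810245 − 3.6817)/3.6817 ÷ (237/365) = -4.21%.

-4.21%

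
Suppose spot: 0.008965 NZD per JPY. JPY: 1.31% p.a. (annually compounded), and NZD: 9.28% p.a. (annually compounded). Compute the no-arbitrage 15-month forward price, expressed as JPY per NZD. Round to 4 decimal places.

T = 15/12 years.
NZD growth factor: (1 + 0.0928)^(15/12) = 1.117315588.
Growth of 1 JPY over T: (1 + 0.0131)^(15/12) = 1.016401727.
CIP: F = S · (grow NZD)/(grow JPY) = 0.008965 × 1.117315588/1.016401727 = 0.00985509369 NZD per JPY.
Invert for JPY per NZD: 1 / 0.00985509369 = 101.4704.

101.4704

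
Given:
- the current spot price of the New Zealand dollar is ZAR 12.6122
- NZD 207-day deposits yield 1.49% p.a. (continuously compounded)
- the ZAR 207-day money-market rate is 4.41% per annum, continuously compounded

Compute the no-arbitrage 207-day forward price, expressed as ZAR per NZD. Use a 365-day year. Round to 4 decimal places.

12.8228

T = 207/365 years.
Growth of 1 ZAR over T: e^(0.0441×207/365) = 1.02532551.
NZD accumulates by e^(0.0149×207/365) = 1.00848594.
Forward (ZAR per NZD) = 12.6122 × 1.02532551 / 1.00848594 = 12.822797.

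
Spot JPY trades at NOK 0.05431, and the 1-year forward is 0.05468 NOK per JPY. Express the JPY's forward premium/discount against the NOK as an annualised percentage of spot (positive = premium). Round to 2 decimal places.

T = 1 year.
(F − S)/S = (0.05468 − 0.05431)/0.05431 = 0.0068127.
×(1/T) gives 0.68% p.a.

+0.68%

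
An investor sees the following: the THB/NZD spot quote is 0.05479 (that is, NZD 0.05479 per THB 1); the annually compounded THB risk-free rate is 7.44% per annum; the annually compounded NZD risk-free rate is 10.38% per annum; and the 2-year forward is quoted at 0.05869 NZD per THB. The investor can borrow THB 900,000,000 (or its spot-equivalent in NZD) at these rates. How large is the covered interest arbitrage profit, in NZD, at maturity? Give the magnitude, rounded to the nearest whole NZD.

T = 2 years.
Route A — deposit THB, sell forward: 900,000,000 × 1.15433536 × 0.05869 = NZD 60,973,148.05.
Route B — convert at spot, deposit NZD: 900,000,000 × 0.05479 × 1.21837444 = NZD 60,079,262.01.
The quoted forward overvalues THB, so borrow NZD, buy THB at spot, deposit the THB at 7.44%, and sell the proceeds forward at 0.05869.
The gap between the two covered legs is NZD 893,886.

NZD 893,886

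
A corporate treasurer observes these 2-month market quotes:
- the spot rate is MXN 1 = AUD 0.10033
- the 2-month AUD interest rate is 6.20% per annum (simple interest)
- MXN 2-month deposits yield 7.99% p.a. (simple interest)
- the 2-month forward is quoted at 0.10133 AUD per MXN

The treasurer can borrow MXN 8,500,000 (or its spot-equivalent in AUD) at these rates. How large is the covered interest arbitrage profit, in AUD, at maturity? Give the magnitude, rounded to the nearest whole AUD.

T = 2/12 years.
Route A — deposit MXN, sell forward: 8,500,000 × 1.01331667 × 0.10133 = AUD 872,774.71.
Route B — convert at spot, deposit AUD: 8,500,000 × 0.10033 × 1.01033333 = AUD 861,617.32.
The quoted forward overvalues MXN, so borrow AUD, buy MXN at spot, deposit the MXN at 7.99%, and sell the proceeds forward at 0.10133.
Profit = 872,774.71 − 861,617.32 = AUD 11,157.

AUD 11,157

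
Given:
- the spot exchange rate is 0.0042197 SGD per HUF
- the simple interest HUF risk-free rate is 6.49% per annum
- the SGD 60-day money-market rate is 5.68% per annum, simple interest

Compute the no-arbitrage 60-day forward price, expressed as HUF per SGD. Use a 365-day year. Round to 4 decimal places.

237.2963

T = 60/365 years.
SGD growth factor: 1 + 0.0568×60/365 = 1.009336986.
Growth of 1 HUF over T: 1 + 0.0649×60/365 = 1.010668493.
Forward (SGD per HUF) = 0.0042197 × 1.009336986 / 1.010668493 = 0.00421414075.
Invert for HUF per SGD: 1 / 0.00421414075 = 237.2963.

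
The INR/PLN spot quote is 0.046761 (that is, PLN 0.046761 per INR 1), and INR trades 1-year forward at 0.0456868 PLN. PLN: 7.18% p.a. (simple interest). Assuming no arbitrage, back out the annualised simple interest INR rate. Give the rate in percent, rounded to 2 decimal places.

9.70%

T = 1 year.
By CIP, F/S equals the PLN-to-INR growth ratio: 0.0456868/0.046761 = 0.9770279.
The PLN side grows by 1 + 0.0718×1 = 1.071800.
Hence g_INR = 1.0970004.
(1.0970004 − 1)/T = 0.097000, i.e. 9.70%.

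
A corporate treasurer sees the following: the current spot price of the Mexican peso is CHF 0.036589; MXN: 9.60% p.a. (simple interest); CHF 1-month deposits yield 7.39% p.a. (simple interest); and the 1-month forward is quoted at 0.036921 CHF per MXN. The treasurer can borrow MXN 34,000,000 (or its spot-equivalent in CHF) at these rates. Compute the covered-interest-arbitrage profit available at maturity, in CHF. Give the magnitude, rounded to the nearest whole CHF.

T = 1/12 years.
Keep in MXN, deliver into the forward: 34,000,000·1.008000·0.036921 = CHF 1,265,356.51.
Swap to CHF now, deposit: 34,000,000·0.036589·1.006158333 = CHF 1,251,687.13.
The quoted forward overvalues MXN, so borrow CHF, buy MXN at spot, deposit the MXN at 9.60%, and sell the proceeds forward at 0.036921.
Arbitrage profit = |1,265,356.51 − 1,251,687.13| = CHF 13,669.

CHF 13,669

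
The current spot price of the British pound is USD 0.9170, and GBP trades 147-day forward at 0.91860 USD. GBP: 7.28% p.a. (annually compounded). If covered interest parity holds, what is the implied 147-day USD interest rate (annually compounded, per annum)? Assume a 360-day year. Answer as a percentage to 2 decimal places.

T = 147/360 years.
F/S = 0.9186/0.917 = 1.0017448 = (growth of USD) / (growth of GBP).
GBP growth factor: (1 + 0.0728)^(147/360) = 1.0291101.
So the USD growth factor = 1.0309057.
Annualise: 1.0309057^(360/147) − 1 = 0.077390 = 7.74%.

7.74%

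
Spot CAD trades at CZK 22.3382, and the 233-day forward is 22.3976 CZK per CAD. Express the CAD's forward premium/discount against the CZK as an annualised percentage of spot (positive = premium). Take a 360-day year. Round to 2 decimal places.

+0.41%

T = 233/360 years.
Period premium: (22.3976 − 22.3382)/22.3382 = 0.0026591.
Annualise by dividing by T: 0.0026591 / (233/360) = 0.004108 → 0.41%.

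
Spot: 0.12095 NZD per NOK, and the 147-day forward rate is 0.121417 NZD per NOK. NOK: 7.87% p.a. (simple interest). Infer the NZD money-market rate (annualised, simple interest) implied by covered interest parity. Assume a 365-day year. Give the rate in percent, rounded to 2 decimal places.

8.86%

T = 147/365 years.
By CIP, F/S equals the NZD-to-NOK growth ratio: 0.121417/0.12095 = 1.0038611.
NOK growth factor: 1 + 0.0787×147/365 = 1.0316956.
So the NZD growth factor = 1.0356791.
r = (1.0356791 − 1)/(147/365) = 0.088591 → 8.86%.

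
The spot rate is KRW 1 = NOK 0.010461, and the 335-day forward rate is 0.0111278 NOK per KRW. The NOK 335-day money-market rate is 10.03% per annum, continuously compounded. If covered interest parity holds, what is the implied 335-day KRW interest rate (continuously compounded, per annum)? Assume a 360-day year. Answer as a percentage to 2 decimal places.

T = 335/360 years.
F/S = 0.0111278/0.010461 = 1.0637415 = (growth of NOK) / (growth of KRW).
NOK growth factor: e^(0.1003×335/360) = 1.0978291.
So the KRW growth factor = 1.032045.
Take logs: ln 1.032045 / (335/360) = 0.033896, so 3.39%.

3.39%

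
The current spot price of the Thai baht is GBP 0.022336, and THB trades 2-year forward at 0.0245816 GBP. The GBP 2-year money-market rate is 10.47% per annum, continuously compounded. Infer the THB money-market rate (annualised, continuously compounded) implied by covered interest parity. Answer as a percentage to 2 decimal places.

T = 2 years.
CIP gives F = S · g_GBP/g_THB, so g_GBP/g_THB = 0.0245816/0.022336 = 1.1005372.
GBP growth factor: e^(0.1047×2) = 1.2329381.
Hence g_THB = 1.1203057.
r = ln(1.1203057)/2 = 0.056801 → 5.68%.

5.68%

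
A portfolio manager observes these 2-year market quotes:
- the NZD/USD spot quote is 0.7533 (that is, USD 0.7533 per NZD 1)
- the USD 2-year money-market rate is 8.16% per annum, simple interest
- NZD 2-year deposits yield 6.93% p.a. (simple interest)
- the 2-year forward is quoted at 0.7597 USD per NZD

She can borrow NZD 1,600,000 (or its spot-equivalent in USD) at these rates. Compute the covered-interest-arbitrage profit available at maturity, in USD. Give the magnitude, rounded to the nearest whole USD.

T = 2 years.
Invest the NZD and cover forward: 1,600,000 × 1.138600 × 0.7597 = USD 1,383,991.07.
Convert at spot and invest in USD: 1,600,000 × 0.7533 × 1.163200 = USD 1,401,981.70.
The quoted forward undervalues NZD, so borrow NZD, convert to USD at spot, deposit the USD at 8.16%, and buy NZD forward at 0.7597 to cover the loan.
Profit = 1,401,981.70 − 1,383,991.07 = USD 17,991.

USD 17,991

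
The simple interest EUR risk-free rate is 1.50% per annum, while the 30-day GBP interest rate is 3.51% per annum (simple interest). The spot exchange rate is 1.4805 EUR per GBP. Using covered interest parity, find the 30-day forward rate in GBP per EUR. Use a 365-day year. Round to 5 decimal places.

0.67656

T = 30/365 years.
Growth of 1 EUR over T: 1 + 0.0150×30/365 = 1.0012329.
GBP accumulates by 1 + 0.0351×30/365 = 1.0028849.
CIP: F = S · (grow EUR)/(grow GBP) = 1.4805 × 1.0012329/1.0028849 = 1.478061 EUR per GBP.
Invert for GBP per EUR: 1 / 1.478061 = 0.67656.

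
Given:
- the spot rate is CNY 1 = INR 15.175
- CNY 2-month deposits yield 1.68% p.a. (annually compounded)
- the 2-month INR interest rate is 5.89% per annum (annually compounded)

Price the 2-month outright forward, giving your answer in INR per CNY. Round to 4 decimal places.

T = 2/12 years.
INR growth factor: (1 + 0.0589)^(2/12) = 1.00958407.
CNY growth factor: (1 + 0.0168)^(2/12) = 1.0027806.
So F = 15.175 × 1.00958407 / 1.0027806 = 15.277956 (INR/CNY).

15.2780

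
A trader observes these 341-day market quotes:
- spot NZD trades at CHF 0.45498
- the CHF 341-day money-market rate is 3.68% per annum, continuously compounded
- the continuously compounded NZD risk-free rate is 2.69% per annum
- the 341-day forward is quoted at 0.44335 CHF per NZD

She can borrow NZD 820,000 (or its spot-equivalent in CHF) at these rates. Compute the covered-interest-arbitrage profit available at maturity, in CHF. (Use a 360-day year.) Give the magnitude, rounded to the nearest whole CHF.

CHF 13,388

T = 341/360 years.
Route A — deposit NZD, sell forward: 820,000 × 1.02580767 × 0.44335 = CHF 372,929.30.
Route B — convert at spot, deposit CHF: 820,000 × 0.45498 × 1.03547243 = CHF 386,317.78.
The quoted forward undervalues NZD, so borrow NZD, convert to CHF at spot, deposit the CHF at 3.68%, and buy NZD forward at 0.44335 to cover the loan.
Profit = 386,317.78 − 372,929.30 = CHF 13,388.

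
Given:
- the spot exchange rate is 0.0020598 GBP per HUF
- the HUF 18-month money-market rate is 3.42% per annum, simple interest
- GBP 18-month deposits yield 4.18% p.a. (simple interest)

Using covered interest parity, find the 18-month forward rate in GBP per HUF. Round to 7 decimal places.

0.0020821

T = 18/12 years.
GBP accumulates by 1 + 0.0418×18/12 = 1.062700.
Growth of 1 HUF over T: 1 + 0.0342×18/12 = 1.051300.
So F = 0.0020598 × 1.062700 / 1.051300 = 0.002082136 (GBP/HUF).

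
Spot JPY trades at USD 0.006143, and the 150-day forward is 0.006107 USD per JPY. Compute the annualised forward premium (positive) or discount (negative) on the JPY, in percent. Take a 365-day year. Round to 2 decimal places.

-1.43%

T = 150/365 years.
JPY trades forward at -0.58603% vs spot over the period.
×(1/T) gives -1.43% p.a.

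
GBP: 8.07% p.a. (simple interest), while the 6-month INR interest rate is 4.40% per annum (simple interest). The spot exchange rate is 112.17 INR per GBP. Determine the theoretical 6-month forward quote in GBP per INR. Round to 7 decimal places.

T = 6/12 years.
INR growth factor: 1 + 0.0440×6/12 = 1.022000.
Growth of 1 GBP over T: 1 + 0.0807×6/12 = 1.040350.
Forward (INR per GBP) = 112.17 × 1.022000 / 1.040350 = 110.1915.
Quoted the other way: 1/110.1915 = 0.0090751 GBP per INR.

0.0090751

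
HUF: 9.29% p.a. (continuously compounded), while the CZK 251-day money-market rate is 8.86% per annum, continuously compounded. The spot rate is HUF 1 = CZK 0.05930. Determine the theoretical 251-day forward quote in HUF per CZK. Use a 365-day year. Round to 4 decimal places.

16.9133

T = 251/365 years.
CZK growth factor: e^(0.0886×251/365) = 1.06282204.
HUF growth factor: e^(0.0929×251/365) = 1.06596944.
Forward (CZK per HUF) = 0.0593 × 1.06282204 / 1.06596944 = 0.059124910.
Quoted the other way: 1/0.059124910 = 16.9133 HUF per CZK.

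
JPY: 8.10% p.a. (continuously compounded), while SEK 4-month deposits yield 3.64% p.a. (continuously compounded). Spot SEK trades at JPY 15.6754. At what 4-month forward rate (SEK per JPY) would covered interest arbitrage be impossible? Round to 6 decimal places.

T = 4/12 years.
Growth of 1 JPY over T: e^(0.0810×4/12) = 1.0273678.
SEK growth factor: e^(0.0364×4/12) = 1.0122072.
Forward (JPY per SEK) = 15.6754 × 1.0273678 / 1.0122072 = 15.91018.
Invert for SEK per JPY: 1 / 15.91018 = 0.062853.

0.062853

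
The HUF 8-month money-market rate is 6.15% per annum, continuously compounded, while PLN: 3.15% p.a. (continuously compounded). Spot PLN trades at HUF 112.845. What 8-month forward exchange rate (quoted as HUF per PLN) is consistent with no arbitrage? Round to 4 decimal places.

115.1246

T = 8/12 years.
Growth of 1 HUF over T: e^(0.0615×8/12) = 1.041852106.
Growth of 1 PLN over T: e^(0.0315×8/12) = 1.021222052.
CIP: F = S · (grow HUF)/(grow PLN) = 112.845 × 1.041852106/1.021222052 = 115.124620 HUF per PLN.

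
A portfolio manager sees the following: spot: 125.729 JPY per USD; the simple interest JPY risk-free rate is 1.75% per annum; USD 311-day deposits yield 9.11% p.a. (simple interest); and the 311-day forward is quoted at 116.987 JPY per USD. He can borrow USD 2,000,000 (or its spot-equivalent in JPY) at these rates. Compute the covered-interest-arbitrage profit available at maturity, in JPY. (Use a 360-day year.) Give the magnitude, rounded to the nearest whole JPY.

T = 311/360 years.
Keep in USD, deliver into the forward: 2,000,000·1.07870027778·116.987 = JPY 252,387,818.79.
Swap to JPY now, deposit: 2,000,000·125.729·1.01511805556 = JPY 255,259,556.02.
The quoted forward undervalues USD, so borrow USD, convert to JPY at spot, deposit the JPY at 1.75%, and buy USD forward at 116.987 to cover the loan.
Profit = 255,259,556.02 − 252,387,818.79 = JPY 2,871,737.

JPY 2,871,737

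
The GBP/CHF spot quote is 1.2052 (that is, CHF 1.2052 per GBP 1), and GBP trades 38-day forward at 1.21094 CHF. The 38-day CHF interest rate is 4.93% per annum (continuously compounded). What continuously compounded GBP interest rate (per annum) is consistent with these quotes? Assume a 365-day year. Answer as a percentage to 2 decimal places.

T = 38/365 years.
CIP gives F = S · g_CHF/g_GBP, so g_CHF/g_GBP = 1.21094/1.2052 = 1.0047627.
CHF growth factor: e^(0.0493×38/365) = 1.0051458.
So the GBP growth factor = 1.0003813.
Take logs: ln 1.0003813 / (38/365) = 0.003662, so 0.37%.

0.37%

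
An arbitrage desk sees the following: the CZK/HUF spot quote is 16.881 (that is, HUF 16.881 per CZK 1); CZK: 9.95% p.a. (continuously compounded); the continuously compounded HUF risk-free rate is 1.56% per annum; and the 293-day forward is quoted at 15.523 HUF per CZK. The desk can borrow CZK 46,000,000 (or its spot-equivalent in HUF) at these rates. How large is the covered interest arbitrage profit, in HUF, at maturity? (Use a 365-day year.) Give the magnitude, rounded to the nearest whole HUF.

T = 293/365 years.
Keep in CZK, deliver into the forward: 46,000,000·1.08314906866·15.523 = HUF 773,431,257.67.
Swap to HUF now, deposit: 46,000,000·16.881·1.01260147756 = HUF 786,311,374.96.
The quoted forward undervalues CZK, so borrow CZK, convert to HUF at spot, deposit the HUF at 1.56%, and buy CZK forward at 15.523 to cover the loan.
Profit = 786,311,374.96 − 773,431,257.67 = HUF 12,880,117.

HUF 12,880,117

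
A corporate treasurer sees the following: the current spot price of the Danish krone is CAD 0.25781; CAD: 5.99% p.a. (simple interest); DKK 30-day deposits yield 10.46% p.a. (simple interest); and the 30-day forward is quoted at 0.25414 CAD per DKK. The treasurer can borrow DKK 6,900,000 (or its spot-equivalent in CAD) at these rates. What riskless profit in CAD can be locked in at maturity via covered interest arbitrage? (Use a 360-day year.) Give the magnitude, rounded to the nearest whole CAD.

T = 30/360 years.
Invest the DKK and cover forward: 6,900,000 × 1.008716667 × 0.25414 = CAD 1,768,851.25.
Convert at spot and invest in CAD: 6,900,000 × 0.25781 × 1.004991667 = CAD 1,787,768.62.
The quoted forward undervalues DKK, so borrow DKK, convert to CAD at spot, deposit the CAD at 5.99%, and buy DKK forward at 0.25414 to cover the loan.
Profit = 1,787,768.62 − 1,768,851.25 = CAD 18,917.

CAD 18,917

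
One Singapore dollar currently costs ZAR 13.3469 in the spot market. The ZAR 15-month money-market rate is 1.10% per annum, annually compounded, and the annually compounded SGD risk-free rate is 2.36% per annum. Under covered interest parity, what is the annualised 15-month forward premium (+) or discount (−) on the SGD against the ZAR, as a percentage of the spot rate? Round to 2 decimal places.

T = 15/12 years.
CIP forward (ZAR per SGD) = 13.3469 × 1.0137689/1.0295865 = 13.1418508.
(F − S)/S ÷ T = (13.1418508 − 13.3469)/13.3469/(15/12) = -0.012290 → -1.23%.

-1.23%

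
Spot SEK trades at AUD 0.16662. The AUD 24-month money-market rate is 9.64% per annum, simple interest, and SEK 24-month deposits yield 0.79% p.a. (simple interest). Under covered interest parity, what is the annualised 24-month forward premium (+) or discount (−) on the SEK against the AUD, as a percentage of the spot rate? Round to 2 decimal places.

T = 2 years.
No-arbitrage forward: 0.16662 × 1.192800 / 1.015800 = 0.19565302 AUD/SEK.
Annualised premium = (F − S)/S × (1/T) = (0.19565302 − 0.16662)/0.16662 ÷ 2 = 8.71%.

+8.71%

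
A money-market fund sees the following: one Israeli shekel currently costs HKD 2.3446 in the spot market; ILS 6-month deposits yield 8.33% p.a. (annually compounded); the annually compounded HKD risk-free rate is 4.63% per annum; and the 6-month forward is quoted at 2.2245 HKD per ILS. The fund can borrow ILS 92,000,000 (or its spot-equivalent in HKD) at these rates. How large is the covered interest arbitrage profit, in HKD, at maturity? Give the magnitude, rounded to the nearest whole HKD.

HKD 7,632,870

T = 6/12 years.
Keep in ILS, deliver into the forward: 92,000,000·1.04081698679·2.2245 = HKD 213,007,359.61.
Swap to HKD now, deposit: 92,000,000·2.3446·1.02288806817 = HKD 220,640,229.55.
The quoted forward undervalues ILS, so borrow ILS, convert to HKD at spot, deposit the HKD at 4.63%, and buy ILS forward at 2.2245 to cover the loan.
Profit = 220,640,229.55 − 213,007,359.61 = HKD 7,632,870.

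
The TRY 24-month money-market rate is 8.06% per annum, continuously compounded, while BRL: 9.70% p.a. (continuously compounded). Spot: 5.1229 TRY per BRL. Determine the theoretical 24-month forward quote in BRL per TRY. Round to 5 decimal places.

0.20171

T = 2 years.
TRY growth factor: e^(0.0806×2) = 1.1749199.
BRL accumulates by e^(0.0970×2) = 1.2140963.
So F = 5.1229 × 1.1749199 / 1.2140963 = 4.957595 (TRY/BRL).
Quoted the other way: 1/4.957595 = 0.20171 BRL per TRY.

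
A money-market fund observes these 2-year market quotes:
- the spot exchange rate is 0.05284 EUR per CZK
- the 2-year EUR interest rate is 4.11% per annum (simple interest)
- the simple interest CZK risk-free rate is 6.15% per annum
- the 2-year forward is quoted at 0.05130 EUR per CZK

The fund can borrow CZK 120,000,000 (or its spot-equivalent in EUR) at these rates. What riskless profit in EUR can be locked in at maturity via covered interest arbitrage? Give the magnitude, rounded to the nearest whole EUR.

EUR 51,174

T = 2 years.
Route A — deposit CZK, sell forward: 120,000,000 × 1.123000 × 0.05130 = EUR 6,913,188.00.
Route B — convert at spot, deposit EUR: 120,000,000 × 0.05284 × 1.082200 = EUR 6,862,013.76.
The quoted forward overvalues CZK, so borrow EUR, buy CZK at spot, deposit the CZK at 6.15%, and sell the proceeds forward at 0.05130.
The gap between the two covered legs is EUR 51,174.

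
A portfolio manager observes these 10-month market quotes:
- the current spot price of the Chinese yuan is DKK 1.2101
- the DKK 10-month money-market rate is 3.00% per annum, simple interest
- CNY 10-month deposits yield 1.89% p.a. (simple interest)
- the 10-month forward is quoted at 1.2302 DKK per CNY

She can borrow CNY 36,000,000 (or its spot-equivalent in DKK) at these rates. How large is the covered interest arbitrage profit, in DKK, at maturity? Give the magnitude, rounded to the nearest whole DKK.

T = 10/12 years.
Keep in CNY, deliver into the forward: 36,000,000·1.015750·1.2302 = DKK 44,984,723.40.
Swap to DKK now, deposit: 36,000,000·1.2101·1.025000 = DKK 44,652,690.00.
The quoted forward overvalues CNY, so borrow DKK, buy CNY at spot, deposit the CNY at 1.89%, and sell the proceeds forward at 1.2302.
Profit = 44,984,723.40 − 44,652,690.00 = DKK 332,033.

DKK 332,033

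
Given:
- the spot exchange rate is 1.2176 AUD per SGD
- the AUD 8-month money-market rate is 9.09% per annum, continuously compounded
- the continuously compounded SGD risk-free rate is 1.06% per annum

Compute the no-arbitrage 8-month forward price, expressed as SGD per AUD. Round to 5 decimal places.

0.77848

T = 8/12 years.
Growth of 1 AUD over T: e^(0.0909×8/12) = 1.0624738.
SGD growth factor: e^(0.0106×8/12) = 1.0070917.
Forward (AUD per SGD) = 1.2176 × 1.0624738 / 1.0070917 = 1.284558.
Quoted the other way: 1/1.284558 = 0.77848 SGD per AUD.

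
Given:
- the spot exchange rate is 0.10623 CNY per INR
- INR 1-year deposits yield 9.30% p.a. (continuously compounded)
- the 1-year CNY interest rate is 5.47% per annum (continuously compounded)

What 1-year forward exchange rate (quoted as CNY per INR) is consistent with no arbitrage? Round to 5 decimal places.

0.10224

T = 1 year.
CNY accumulates by e^(0.0547×1) = 1.0562237.
INR growth factor: e^(0.0930×1) = 1.0974617.
CIP: F = S · (grow CNY)/(grow INR) = 0.10623 × 1.0562237/1.0974617 = 0.1022383 CNY per INR.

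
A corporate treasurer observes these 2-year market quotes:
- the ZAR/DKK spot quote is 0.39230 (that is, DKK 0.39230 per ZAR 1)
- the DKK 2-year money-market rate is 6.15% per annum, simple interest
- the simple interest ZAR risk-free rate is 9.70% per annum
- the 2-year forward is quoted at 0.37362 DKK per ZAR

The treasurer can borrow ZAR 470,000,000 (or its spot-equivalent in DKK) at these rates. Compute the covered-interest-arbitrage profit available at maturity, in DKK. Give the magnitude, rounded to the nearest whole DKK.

DKK 2,608,209

T = 2 years.
Keep in ZAR, deliver into the forward: 470,000,000·1.194000·0.37362 = DKK 209,668,071.60.
Swap to DKK now, deposit: 470,000,000·0.39230·1.123000 = DKK 207,059,863.00.
The quoted forward overvalues ZAR, so borrow DKK, buy ZAR at spot, deposit the ZAR at 9.70%, and sell the proceeds forward at 0.37362.
Arbitrage profit = |209,668,071.60 − 207,059,863.00| = DKK 2,608,209.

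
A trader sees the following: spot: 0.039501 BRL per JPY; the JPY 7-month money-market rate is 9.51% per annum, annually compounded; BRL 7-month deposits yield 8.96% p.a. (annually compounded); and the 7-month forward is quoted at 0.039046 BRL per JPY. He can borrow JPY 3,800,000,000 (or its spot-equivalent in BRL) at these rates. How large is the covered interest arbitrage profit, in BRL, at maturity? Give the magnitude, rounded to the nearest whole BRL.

T = 7/12 years.
Invest the JPY and cover forward: 3,800,000,000 × 1.05442259655 × 0.039046 = BRL 156,449,741.88.
Convert at spot and invest in BRL: 3,800,000,000 × 0.039501 × 1.05133019655 = BRL 157,808,657.56.
The quoted forward undervalues JPY, so borrow JPY, convert to BRL at spot, deposit the BRL at 8.96%, and buy JPY forward at 0.039046 to cover the loan.
The gap between the two covered legs is BRL 1,358,916.

BRL 1,358,916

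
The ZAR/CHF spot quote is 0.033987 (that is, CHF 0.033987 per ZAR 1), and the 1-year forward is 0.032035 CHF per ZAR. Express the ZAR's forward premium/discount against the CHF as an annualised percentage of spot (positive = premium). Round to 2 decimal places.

-5.74%

T = 1 year.
Period premium: (0.032035 − 0.033987)/0.033987 = -0.0574337.
×(1/T) gives -5.74% p.a.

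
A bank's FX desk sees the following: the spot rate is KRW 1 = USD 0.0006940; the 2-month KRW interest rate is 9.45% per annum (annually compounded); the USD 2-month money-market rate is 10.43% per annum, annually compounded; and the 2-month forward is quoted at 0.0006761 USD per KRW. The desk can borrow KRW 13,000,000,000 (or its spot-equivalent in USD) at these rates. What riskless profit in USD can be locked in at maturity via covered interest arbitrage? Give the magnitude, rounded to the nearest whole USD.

USD 249,846

T = 2/12 years.
Invest the KRW and cover forward: 13,000,000,000 × 1.015163422 × 0.0006761 = USD 8,922,575.86.
Convert at spot and invest in USD: 13,000,000,000 × 0.0006940 × 1.016672739 = USD 9,172,421.45.
The quoted forward undervalues KRW, so borrow KRW, convert to USD at spot, deposit the USD at 10.43%, and buy KRW forward at 0.0006761 to cover the loan.
The gap between the two covered legs is USD 249,846.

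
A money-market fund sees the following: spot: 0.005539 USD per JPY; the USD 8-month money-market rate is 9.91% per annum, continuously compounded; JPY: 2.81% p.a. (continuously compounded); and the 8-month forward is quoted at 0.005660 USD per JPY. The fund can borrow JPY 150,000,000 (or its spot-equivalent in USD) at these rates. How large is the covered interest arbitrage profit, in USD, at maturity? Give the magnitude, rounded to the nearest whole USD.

T = 8/12 years.
Keep in JPY, deliver into the forward: 150,000,000·1.0189099·0.005660 = USD 865,054.51.
Swap to USD now, deposit: 150,000,000·0.005539·1.06829793 = USD 887,595.34.
The quoted forward undervalues JPY, so borrow JPY, convert to USD at spot, deposit the USD at 9.91%, and buy JPY forward at 0.005660 to cover the loan.
Profit = 887,595.34 − 865,054.51 = USD 22,541.

USD 22,541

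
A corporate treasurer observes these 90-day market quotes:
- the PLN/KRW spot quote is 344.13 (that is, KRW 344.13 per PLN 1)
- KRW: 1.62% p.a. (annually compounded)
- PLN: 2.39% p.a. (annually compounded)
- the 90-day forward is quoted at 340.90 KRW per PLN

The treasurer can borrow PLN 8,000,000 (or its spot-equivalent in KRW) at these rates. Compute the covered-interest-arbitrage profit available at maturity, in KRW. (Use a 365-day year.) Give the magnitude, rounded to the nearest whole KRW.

T = 90/365 years.
Route A — deposit PLN, sell forward: 8,000,000 × 1.00584082134 × 340.90 = KRW 2,743,129,087.96.
Route B — convert at spot, deposit KRW: 8,000,000 × 344.13 × 1.003970371304 = KRW 2,763,970,591.01.
The quoted forward undervalues PLN, so borrow PLN, convert to KRW at spot, deposit the KRW at 1.62%, and buy PLN forward at 340.90 to cover the loan.
Profit = 2,763,970,591.01 − 2,743,129,087.96 = KRW 20,841,503.

KRW 20,841,503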